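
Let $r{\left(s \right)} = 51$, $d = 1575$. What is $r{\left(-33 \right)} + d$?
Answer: $1626$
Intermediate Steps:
$r{\left(-33 \right)} + d = 51 + 1575 = 1626$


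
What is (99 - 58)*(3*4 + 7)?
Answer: 779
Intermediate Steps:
(99 - 58)*(3*4 + 7) = 41*(12 + 7) = 41*19 = 779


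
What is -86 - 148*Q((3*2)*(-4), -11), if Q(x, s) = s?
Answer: 1542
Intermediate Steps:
-86 - 148*Q((3*2)*(-4), -11) = -86 - 148*(-11) = -86 + 1628 = 1542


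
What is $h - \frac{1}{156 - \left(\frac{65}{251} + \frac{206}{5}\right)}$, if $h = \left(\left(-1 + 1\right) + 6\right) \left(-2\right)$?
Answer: $- \frac{1726243}{143749} \approx -12.009$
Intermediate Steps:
$h = -12$ ($h = \left(0 + 6\right) \left(-2\right) = 6 \left(-2\right) = -12$)
$h - \frac{1}{156 - \left(\frac{65}{251} + \frac{206}{5}\right)} = -12 - \frac{1}{156 - \left(\frac{65}{251} + \frac{206}{5}\right)} = -12 - \frac{1}{156 - \frac{52031}{1255}} = -12 - \frac{1}{\frac{143749}{1255}} = -12 - \frac{1255}{143749} = - \frac{1726243}{143749}$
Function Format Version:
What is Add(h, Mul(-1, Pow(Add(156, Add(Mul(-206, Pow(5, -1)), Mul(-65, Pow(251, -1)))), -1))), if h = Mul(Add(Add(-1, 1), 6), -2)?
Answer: Rational(-1726243, 143749) ≈ -12.009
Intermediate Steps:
h = -12 (h = Mul(Add(0, 6), -2) = Mul(6, -2) = -12)
Add(h, Mul(-1, Pow(Add(156, Add(Mul(-206, Pow(5, -1)), Mul(-65, Pow(251, -1)))), -1))) = Add(-12, Mul(-1, Pow(Add(156, Add(Mul(-206, Pow(5, -1)), Mul(-65, Pow(251, -1)))), -1))) = Add(-12, Mul(-1, Pow(Add(156, Add(Mul(-206, Rational(1, 5)), Mul(-65, Rational(1, 251)))), -1))) = Add(-12, Mul(-1, Pow(Add(156, Add(Rational(-206, 5), Rational(-65, 251))), -1))) = Add(-12, Mul(-1, Pow(Add(156, Rational(-52031, 1255)), -1))) = Add(-12, Mul(-1, Pow(Rational(143749, 1255), -1))) = Add(-12, Mul(-1, Rational(1255, 143749))) = Add(-12, Rational(-1255, 143749)) = Rational(-1726243, 143749)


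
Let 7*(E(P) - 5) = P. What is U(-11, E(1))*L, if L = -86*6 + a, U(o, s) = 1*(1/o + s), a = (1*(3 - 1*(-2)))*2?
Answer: -17894/7 ≈ -2556.3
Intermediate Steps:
E(P) = 5 + P/7
a = 10 (a = (1*(3 + 2))*2 = (1*5)*2 = 5*2 = 10)
U(o, s) = s + 1/o (U(o, s) = 1*(s + 1/o) = s + 1/o)
L = -506 (L = -86*6 + 10 = -516 + 10 = -506)
U(-11, E(1))*L = ((5 + (⅐)*1) + 1/(-11))*(-506) = ((5 + ⅐) - 1/11)*(-506) = (36/7 - 1/11)*(-506) = (389/77)*(-506) = -17894/7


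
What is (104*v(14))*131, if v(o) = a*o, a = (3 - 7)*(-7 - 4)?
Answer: 8392384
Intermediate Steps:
a = 44 (a = -4*(-11) = 44)
v(o) = 44*o
(104*v(14))*131 = (104*(44*14))*131 = (104*616)*131 = 64064*131 = 8392384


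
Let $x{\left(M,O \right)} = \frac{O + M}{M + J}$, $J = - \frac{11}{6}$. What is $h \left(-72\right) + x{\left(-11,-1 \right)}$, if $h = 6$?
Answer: $- \frac{33192}{77} \approx -431.06$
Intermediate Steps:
$J = - \frac{11}{6}$ ($J = \left(-11\right) \frac{1}{6} = - \frac{11}{6} \approx -1.8333$)
$x{\left(M,O \right)} = \frac{M + O}{- \frac{11}{6} + M}$ ($x{\left(M,O \right)} = \frac{O + M}{M - \frac{11}{6}} = \frac{M + O}{- \frac{11}{6} + M}$)
$h \left(-72\right) + x{\left(-11,-1 \right)} = 6 \left(-72\right) + \frac{6 \left(-11 - 1\right)}{-11 + 6 \left(-11\right)} = -432 + 6 \frac{1}{-11 - 66} \left(-12\right) = -432 + 6 \frac{1}{-77} \left(-12\right) = -432 + 6 \left(- \frac{1}{77}\right) \left(-12\right) = -432 + \frac{72}{77} = - \frac{33192}{77}$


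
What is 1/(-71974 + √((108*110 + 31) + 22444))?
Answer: -71974/5180222321 - √34355/5180222321 ≈ -1.3930e-5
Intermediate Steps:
1/(-71974 + √((108*110 + 31) + 22444)) = 1/(-71974 + √((11880 + 31) + 22444)) = 1/(-71974 + √(11911 + 22444)) = 1/(-71974 + √34355)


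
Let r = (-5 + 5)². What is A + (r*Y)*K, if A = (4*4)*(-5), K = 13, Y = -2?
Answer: -80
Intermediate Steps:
r = 0 (r = 0² = 0)
A = -80 (A = 16*(-5) = -80)
A + (r*Y)*K = -80 + (0*(-2))*13 = -80 + 0*13 = -80 + 0 = -80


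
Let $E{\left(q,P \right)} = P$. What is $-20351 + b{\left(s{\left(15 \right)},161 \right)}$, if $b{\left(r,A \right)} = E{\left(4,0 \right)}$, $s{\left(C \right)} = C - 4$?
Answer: $-20351$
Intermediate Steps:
$s{\left(C \right)} = -4 + C$ ($s{\left(C \right)} = C - 4 = -4 + C$)
$b{\left(r,A \right)} = 0$
$-20351 + b{\left(s{\left(15 \right)},161 \right)} = -20351 + 0 = -20351$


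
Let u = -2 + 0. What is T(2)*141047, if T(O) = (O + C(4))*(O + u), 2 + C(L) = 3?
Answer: 0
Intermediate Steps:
u = -2
C(L) = 1 (C(L) = -2 + 3 = 1)
T(O) = (1 + O)*(-2 + O) (T(O) = (O + 1)*(O - 2) = (1 + O)*(-2 + O))
T(2)*141047 = (-2 + 2² - 1*2)*141047 = (-2 + 4 - 2)*141047 = 0*141047 = 0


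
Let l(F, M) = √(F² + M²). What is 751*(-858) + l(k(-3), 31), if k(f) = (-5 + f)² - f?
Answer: -644358 + 5*√218 ≈ -6.4428e+5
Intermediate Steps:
751*(-858) + l(k(-3), 31) = 751*(-858) + √(((-5 - 3)² - 1*(-3))² + 31²) = -644358 + √(((-8)² + 3)² + 961) = -644358 + √((64 + 3)² + 961) = -644358 + √(67² + 961) = -644358 + √(4489 + 961) = -644358 + √5450 = -644358 + 5*√218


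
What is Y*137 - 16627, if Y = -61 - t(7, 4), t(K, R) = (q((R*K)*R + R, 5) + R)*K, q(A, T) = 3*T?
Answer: -43205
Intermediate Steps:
t(K, R) = K*(15 + R) (t(K, R) = (3*5 + R)*K = (15 + R)*K = K*(15 + R))
Y = -194 (Y = -61 - 7*(15 + 4) = -61 - 7*19 = -61 - 1*133 = -61 - 133 = -194)
Y*137 - 16627 = -194*137 - 16627 = -26578 - 16627 = -43205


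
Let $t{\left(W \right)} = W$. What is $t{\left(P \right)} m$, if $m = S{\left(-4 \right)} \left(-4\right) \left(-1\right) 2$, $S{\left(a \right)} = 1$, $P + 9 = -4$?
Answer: $-104$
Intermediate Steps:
$P = -13$ ($P = -9 - 4 = -13$)
$m = 8$ ($m = 1 \left(-4\right) \left(-1\right) 2 = 1 \cdot 4 \cdot 2 = 1 \cdot 8 = 8$)
$t{\left(P \right)} m = \left(-13\right) 8 = -104$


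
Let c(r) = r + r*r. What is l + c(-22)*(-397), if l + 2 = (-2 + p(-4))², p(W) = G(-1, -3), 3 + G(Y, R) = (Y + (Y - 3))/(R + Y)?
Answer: -2934431/16 ≈ -1.8340e+5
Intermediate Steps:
G(Y, R) = -3 + (-3 + 2*Y)/(R + Y) (G(Y, R) = -3 + (Y + (Y - 3))/(R + Y) = -3 + (Y + (-3 + Y))/(R + Y) = -3 + (-3 + 2*Y)/(R + Y))
p(W) = -7/4 (p(W) = (-3 - 1*(-1) - 3*(-3))/(-3 - 1) = (-3 + 1 + 9)/(-4) = -¼*7 = -7/4)
l = 193/16 (l = -2 + (-2 - 7/4)² = -2 + (-15/4)² = -2 + 225/16 = 193/16 ≈ 12.063)
c(r) = r + r²
l + c(-22)*(-397) = 193/16 - 22*(1 - 22)*(-397) = 193/16 - 22*(-21)*(-397) = 193/16 + 462*(-397) = 193/16 - 183414 = -2934431/16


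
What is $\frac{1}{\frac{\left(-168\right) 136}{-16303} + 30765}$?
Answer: $\frac{137}{4214997} \approx 3.2503 \cdot 10^{-5}$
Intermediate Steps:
$\frac{1}{\frac{\left(-168\right) 136}{-16303} + 30765} = \frac{1}{\left(-22848\right) \left(- \frac{1}{16303}\right) + 30765} = \frac{1}{\frac{192}{137} + 30765} = \frac{1}{\frac{4214997}{137}} = \frac{137}{4214997}$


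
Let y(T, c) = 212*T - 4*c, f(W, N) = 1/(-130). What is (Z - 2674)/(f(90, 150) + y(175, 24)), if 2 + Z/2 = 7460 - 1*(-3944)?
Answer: 2616900/4810519 ≈ 0.54399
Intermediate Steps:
f(W, N) = -1/130
y(T, c) = -4*c + 212*T
Z = 22804 (Z = -4 + 2*(7460 - 1*(-3944)) = -4 + 2*(7460 + 3944) = -4 + 2*11404 = -4 + 22808 = 22804)
(Z - 2674)/(f(90, 150) + y(175, 24)) = (22804 - 2674)/(-1/130 + (-4*24 + 212*175)) = 20130/(-1/130 + (-96 + 37100)) = 20130/(-1/130 + 37004) = 20130/(4810519/130) = 20130*(130/4810519) = 2616900/4810519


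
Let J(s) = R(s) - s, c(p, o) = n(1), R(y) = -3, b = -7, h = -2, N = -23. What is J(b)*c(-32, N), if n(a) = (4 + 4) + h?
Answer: 24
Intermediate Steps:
n(a) = 6 (n(a) = (4 + 4) - 2 = 8 - 2 = 6)
c(p, o) = 6
J(s) = -3 - s
J(b)*c(-32, N) = (-3 - 1*(-7))*6 = (-3 + 7)*6 = 4*6 = 24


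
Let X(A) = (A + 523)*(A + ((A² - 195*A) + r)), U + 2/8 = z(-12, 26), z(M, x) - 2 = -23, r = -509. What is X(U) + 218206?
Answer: 144502471/64 ≈ 2.2579e+6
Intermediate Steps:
z(M, x) = -21 (z(M, x) = 2 - 23 = -21)
U = -85/4 (U = -¼ - 21 = -85/4 ≈ -21.250)
X(A) = (523 + A)*(-509 + A² - 194*A) (X(A) = (A + 523)*(A + ((A² - 195*A) - 509)) = (523 + A)*(A + (-509 + A² - 195*A)) = (523 + A)*(-509 + A² - 194*A))
X(U) + 218206 = (-266207 + (-85/4)³ - 101971*(-85/4) + 329*(-85/4)²) + 218206 = (-266207 - 614125/64 + 8667535/4 + 329*(7225/16)) + 218206 = (-266207 - 614125/64 + 8667535/4 + 2377025/16) + 218206 = 130537287/64 + 218206 = 144502471/64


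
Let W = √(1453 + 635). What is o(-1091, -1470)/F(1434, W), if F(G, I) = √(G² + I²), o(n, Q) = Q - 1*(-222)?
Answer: -208*√57179/57179 ≈ -0.86985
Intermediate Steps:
o(n, Q) = 222 + Q (o(n, Q) = Q + 222 = 222 + Q)
W = 6*√58 (W = √2088 = 6*√58 ≈ 45.695)
o(-1091, -1470)/F(1434, W) = (222 - 1470)/(√(1434² + (6*√58)²)) = -1248/√(2056356 + 2088) = -1248*√57179/343074 = -208*√57179/57179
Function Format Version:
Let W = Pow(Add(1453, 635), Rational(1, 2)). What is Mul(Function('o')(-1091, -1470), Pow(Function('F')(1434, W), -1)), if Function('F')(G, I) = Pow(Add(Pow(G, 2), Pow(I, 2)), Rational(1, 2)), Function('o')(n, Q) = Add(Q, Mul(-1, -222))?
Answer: Mul(Rational(-208, 57179), Pow(57179, Rational(1, 2))) ≈ -0.86985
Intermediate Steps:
Function('o')(n, Q) = Add(222, Q) (Function('o')(n, Q) = Add(Q, 222) = Add(222, Q))
W = Mul(6, Pow(58, Rational(1, 2))) (W = Pow(2088, Rational(1, 2)) = Mul(6, Pow(58, Rational(1, 2))) ≈ 45.695)
Mul(Function('o')(-1091, -1470), Pow(Function('F')(1434, W), -1)) = Mul(Add(222, -1470), Pow(Pow(Add(Pow(1434, 2), Pow(Mul(6, Pow(58, Rational(1, 2))), 2)), Rational(1, 2)), -1)) = Mul(-1248, Pow(Pow(Add(2056356, 2088), Rational(1, 2)), -1)) = Mul(-1248, Pow(Pow(2058444, Rational(1, 2)), -1)) = Mul(-1248, Pow(Mul(6, Pow(57179, Rational(1, 2))), -1)) = Mul(-1248, Mul(Rational(1, 343074), Pow(57179, Rational(1, 2)))) = Mul(Rational(-208, 57179), Pow(57179, Rational(1, 2)))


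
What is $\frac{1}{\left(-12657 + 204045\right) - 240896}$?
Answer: $- \frac{1}{49508} \approx -2.0199 \cdot 10^{-5}$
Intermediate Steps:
$\frac{1}{\left(-12657 + 204045\right) - 240896} = \frac{1}{191388 - 240896} = \frac{1}{-49508} = - \frac{1}{49508}$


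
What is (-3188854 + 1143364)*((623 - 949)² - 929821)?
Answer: 1684553062050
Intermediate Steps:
(-3188854 + 1143364)*((623 - 949)² - 929821) = -2045490*((-326)² - 929821) = -2045490*(106276 - 929821) = -2045490*(-823545) = 1684553062050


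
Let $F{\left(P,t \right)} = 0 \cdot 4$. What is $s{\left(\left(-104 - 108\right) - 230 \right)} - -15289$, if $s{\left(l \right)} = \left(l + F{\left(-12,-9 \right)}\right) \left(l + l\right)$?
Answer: $406017$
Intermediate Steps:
$F{\left(P,t \right)} = 0$
$s{\left(l \right)} = 2 l^{2}$ ($s{\left(l \right)} = \left(l + 0\right) \left(l + l\right) = l 2 l = 2 l^{2}$)
$s{\left(\left(-104 - 108\right) - 230 \right)} - -15289 = 2 \left(\left(-104 - 108\right) - 230\right)^{2} - -15289 = 2 \left(-212 - 230\right)^{2} + 15289 = 2 \left(-442\right)^{2} + 15289 = 2 \cdot 195364 + 15289 = 390728 + 15289 = 406017$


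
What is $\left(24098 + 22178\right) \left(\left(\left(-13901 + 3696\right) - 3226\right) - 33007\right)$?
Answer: $-2148964888$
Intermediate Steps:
$\left(24098 + 22178\right) \left(\left(\left(-13901 + 3696\right) - 3226\right) - 33007\right) = 46276 \left(\left(-10205 - 3226\right) - 33007\right) = 46276 \left(-13431 - 33007\right) = 46276 \left(-46438\right) = -2148964888$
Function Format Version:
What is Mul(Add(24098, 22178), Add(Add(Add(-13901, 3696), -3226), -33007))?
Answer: -2148964888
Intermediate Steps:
Mul(Add(24098, 22178), Add(Add(Add(-13901, 3696), -3226), -33007)) = Mul(46276, Add(Add(-10205, -3226), -33007)) = Mul(46276, Add(-13431, -33007)) = Mul(46276, -46438) = -2148964888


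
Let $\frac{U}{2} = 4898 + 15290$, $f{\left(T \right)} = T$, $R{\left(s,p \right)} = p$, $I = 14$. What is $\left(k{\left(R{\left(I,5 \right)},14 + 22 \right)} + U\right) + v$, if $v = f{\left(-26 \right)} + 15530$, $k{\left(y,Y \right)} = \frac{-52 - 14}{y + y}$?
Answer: $\frac{279367}{5} \approx 55873.0$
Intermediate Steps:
$U = 40376$ ($U = 2 \left(4898 + 15290\right) = 2 \cdot 20188 = 40376$)
$k{\left(y,Y \right)} = - \frac{33}{y}$ ($k{\left(y,Y \right)} = - \frac{66}{2 y} = - 66 \frac{1}{2 y} = - \frac{33}{y}$)
$v = 15504$ ($v = -26 + 15530 = 15504$)
$\left(k{\left(R{\left(I,5 \right)},14 + 22 \right)} + U\right) + v = \left(- \frac{33}{5} + 40376\right) + 15504 = \frac{201847}{5} + 15504 = \frac{279367}{5}$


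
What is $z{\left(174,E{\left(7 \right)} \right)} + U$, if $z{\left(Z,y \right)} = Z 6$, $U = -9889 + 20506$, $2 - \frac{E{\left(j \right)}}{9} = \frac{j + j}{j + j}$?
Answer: $11661$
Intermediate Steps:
$E{\left(j \right)} = 9$ ($E{\left(j \right)} = 18 - 9 \frac{j + j}{j + j} = 18 - 9 \frac{2 j}{2 j} = 18 - 9 \cdot 2 j \frac{1}{2 j} = 18 - 9 = 9$)
$U = 10617$
$z{\left(Z,y \right)} = 6 Z$
$z{\left(174,E{\left(7 \right)} \right)} + U = 6 \cdot 174 + 10617 = 1044 + 10617 = 11661$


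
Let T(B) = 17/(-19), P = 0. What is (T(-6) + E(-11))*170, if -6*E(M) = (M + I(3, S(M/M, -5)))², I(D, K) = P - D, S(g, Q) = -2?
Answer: -325210/57 ≈ -5705.4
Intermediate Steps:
I(D, K) = -D (I(D, K) = 0 - D = -D)
E(M) = -(-3 + M)²/6 (E(M) = -(M - 1*3)²/6 = -(M - 3)²/6 = -(-3 + M)²/6)
T(B) = -17/19 (T(B) = 17*(-1/19) = -17/19)
(T(-6) + E(-11))*170 = (-17/19 - (-3 - 11)²/6)*170 = (-17/19 - ⅙*(-14)²)*170 = (-17/19 - ⅙*196)*170 = (-17/19 - 98/3)*170 = -1913/57*170 = -325210/57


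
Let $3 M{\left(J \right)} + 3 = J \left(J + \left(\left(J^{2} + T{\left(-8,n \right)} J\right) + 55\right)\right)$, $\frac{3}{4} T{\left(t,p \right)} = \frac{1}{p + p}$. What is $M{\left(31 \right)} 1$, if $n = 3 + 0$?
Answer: $\frac{294008}{27} \approx 10889.0$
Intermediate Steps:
$n = 3$
$T{\left(t,p \right)} = \frac{2}{3 p}$ ($T{\left(t,p \right)} = \frac{4}{3 \left(p + p\right)} = \frac{4}{3 \cdot 2 p} = \frac{4 \frac{1}{2 p}}{3} = \frac{2}{3 p}$)
$M{\left(J \right)} = -1 + \frac{J \left(55 + J^{2} + \frac{11 J}{9}\right)}{3}$ ($M{\left(J \right)} = -1 + \frac{J \left(J + \left(\left(J^{2} + \frac{2}{3 \cdot 3} J\right) + 55\right)\right)}{3} = -1 + \frac{J \left(J + \left(\left(J^{2} + \frac{2}{3} \cdot \frac{1}{3} J\right) + 55\right)\right)}{3} = -1 + \frac{J \left(J + \left(\left(J^{2} + \frac{2 J}{9}\right) + 55\right)\right)}{3} = -1 + \frac{J \left(J + \left(55 + J^{2} + \frac{2 J}{9}\right)\right)}{3} = -1 + \frac{J \left(55 + J^{2} + \frac{11 J}{9}\right)}{3}$)
$M{\left(31 \right)} 1 = \left(-1 + \frac{31^{3}}{3} + \frac{11 \cdot 31^{2}}{27} + \frac{55}{3} \cdot 31\right) 1 = \left(-1 + \frac{1}{3} \cdot 29791 + \frac{11}{27} \cdot 961 + \frac{1705}{3}\right) 1 = \left(-1 + \frac{29791}{3} + \frac{10571}{27} + \frac{1705}{3}\right) 1 = \frac{294008}{27} \cdot 1 = \frac{294008}{27}$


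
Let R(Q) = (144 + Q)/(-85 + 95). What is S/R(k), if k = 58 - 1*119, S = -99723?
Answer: -997230/83 ≈ -12015.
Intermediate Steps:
k = -61 (k = 58 - 119 = -61)
R(Q) = 72/5 + Q/10 (R(Q) = (144 + Q)/10 = (144 + Q)*(⅒) = 72/5 + Q/10)
S/R(k) = -99723/(72/5 + (⅒)*(-61)) = -99723/(72/5 - 61/10) = -99723/83/10 = -99723*10/83 = -997230/83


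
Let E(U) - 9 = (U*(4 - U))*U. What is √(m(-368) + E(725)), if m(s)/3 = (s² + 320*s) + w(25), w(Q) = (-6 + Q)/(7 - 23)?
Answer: I*√6062762041/4 ≈ 19466.0*I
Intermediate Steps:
w(Q) = 3/8 - Q/16 (w(Q) = (-6 + Q)/(-16) = (-6 + Q)*(-1/16) = 3/8 - Q/16)
m(s) = -57/16 + 3*s² + 960*s (m(s) = 3*((s² + 320*s) + (3/8 - 1/16*25)) = 3*((s² + 320*s) + (3/8 - 25/16)) = 3*((s² + 320*s) - 19/16) = 3*(-19/16 + s² + 320*s) = -57/16 + 3*s² + 960*s)
E(U) = 9 + U²*(4 - U) (E(U) = 9 + (U*(4 - U))*U = 9 + U²*(4 - U))
√(m(-368) + E(725)) = √((-57/16 + 3*(-368)² + 960*(-368)) + (9 - 1*725³ + 4*725²)) = √((-57/16 + 3*135424 - 353280) + (9 - 1*381078125 + 4*525625)) = √((-57/16 + 406272 - 353280) + (9 - 381078125 + 2102500)) = √(847815/16 - 378975616) = √(-6062762041/16) = I*√6062762041/4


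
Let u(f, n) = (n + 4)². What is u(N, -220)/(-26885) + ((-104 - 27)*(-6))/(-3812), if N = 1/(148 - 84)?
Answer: -99492141/51242810 ≈ -1.9416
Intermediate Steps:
N = 1/64 ≈ 0.015625
u(f, n) = (4 + n)²
u(N, -220)/(-26885) + ((-104 - 27)*(-6))/(-3812) = (4 - 220)²/(-26885) + ((-104 - 27)*(-6))/(-3812) = (-216)²*(-1/26885) - 131*(-6)*(-1/3812) = 46656*(-1/26885) + 786*(-1/3812) = -46656/26885 - 393/1906 = -99492141/51242810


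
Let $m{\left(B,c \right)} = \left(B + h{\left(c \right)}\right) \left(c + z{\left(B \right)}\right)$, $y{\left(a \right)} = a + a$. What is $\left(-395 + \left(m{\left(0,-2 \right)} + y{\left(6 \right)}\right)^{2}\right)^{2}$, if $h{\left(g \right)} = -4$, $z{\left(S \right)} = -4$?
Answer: $811801$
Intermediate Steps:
$y{\left(a \right)} = 2 a$
$m{\left(B,c \right)} = \left(-4 + B\right) \left(-4 + c\right)$ ($m{\left(B,c \right)} = \left(B - 4\right) \left(c - 4\right) = \left(-4 + B\right) \left(-4 + c\right)$)
$\left(-395 + \left(m{\left(0,-2 \right)} + y{\left(6 \right)}\right)^{2}\right)^{2} = \left(-395 + \left(\left(16 - 0 - -8 + 0 \left(-2\right)\right) + 2 \cdot 6\right)^{2}\right)^{2} = \left(-395 + \left(\left(16 + 0 + 8 + 0\right) + 12\right)^{2}\right)^{2} = \left(-395 + \left(24 + 12\right)^{2}\right)^{2} = \left(-395 + 36^{2}\right)^{2} = \left(-395 + 1296\right)^{2} = 901^{2} = 811801$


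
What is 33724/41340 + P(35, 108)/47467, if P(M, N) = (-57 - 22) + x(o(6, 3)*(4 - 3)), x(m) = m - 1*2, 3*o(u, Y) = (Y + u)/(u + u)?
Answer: 1597438903/1962285780 ≈ 0.81407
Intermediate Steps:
o(u, Y) = (Y + u)/(6*u) (o(u, Y) = ((Y + u)/(u + u))/3 = ((Y + u)/((2*u)))/3 = ((Y + u)*(1/(2*u)))/3 = ((Y + u)/(2*u))/3 = (Y + u)/(6*u))
x(m) = -2 + m (x(m) = m - 2 = -2 + m)
P(M, N) = -323/4 (P(M, N) = (-57 - 22) + (-2 + ((1/6)*(3 + 6)/6)*(4 - 3)) = -79 + (-2 + ((1/6)*(1/6)*9)*1) = -79 + (-2 + (1/4)*1) = -79 + (-2 + 1/4) = -79 - 7/4 = -323/4)
33724/41340 + P(35, 108)/47467 = 33724/41340 - 323/4/47467 = 33724*(1/41340) - 323/4*1/47467 = 8431/10335 - 323/189868 = 1597438903/1962285780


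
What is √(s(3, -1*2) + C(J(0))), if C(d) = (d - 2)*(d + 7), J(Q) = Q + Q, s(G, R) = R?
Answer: 4*I ≈ 4.0*I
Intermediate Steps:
J(Q) = 2*Q
C(d) = (-2 + d)*(7 + d)
√(s(3, -1*2) + C(J(0))) = √(-1*2 + (-14 + (2*0)² + 5*(2*0))) = √(-2 + (-14 + 0² + 5*0)) = √(-2 + (-14 + 0 + 0)) = √(-2 - 14) = √(-16) = 4*I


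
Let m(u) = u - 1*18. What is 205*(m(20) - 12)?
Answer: -2050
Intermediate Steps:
m(u) = -18 + u (m(u) = u - 18 = -18 + u)
205*(m(20) - 12) = 205*((-18 + 20) - 12) = 205*(2 - 12) = 205*(-10) = -2050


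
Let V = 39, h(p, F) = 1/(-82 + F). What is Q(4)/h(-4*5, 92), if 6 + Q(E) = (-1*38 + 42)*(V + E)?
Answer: 1660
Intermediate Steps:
Q(E) = 150 + 4*E (Q(E) = -6 + (-1*38 + 42)*(39 + E) = -6 + (-38 + 42)*(39 + E) = -6 + 4*(39 + E) = -6 + (156 + 4*E) = 150 + 4*E)
Q(4)/h(-4*5, 92) = (150 + 4*4)/(1/(-82 + 92)) = (150 + 16)/(1/10) = 166/(1/10) = 166*10 = 1660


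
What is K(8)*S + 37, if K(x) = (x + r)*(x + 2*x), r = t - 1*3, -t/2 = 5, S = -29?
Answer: 3517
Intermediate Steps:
t = -10 (t = -2*5 = -10)
r = -13 (r = -10 - 1*3 = -10 - 3 = -13)
K(x) = 3*x*(-13 + x) (K(x) = (x - 13)*(x + 2*x) = (-13 + x)*(3*x) = 3*x*(-13 + x))
K(8)*S + 37 = (3*8*(-13 + 8))*(-29) + 37 = (3*8*(-5))*(-29) + 37 = -120*(-29) + 37 = 3480 + 37 = 3517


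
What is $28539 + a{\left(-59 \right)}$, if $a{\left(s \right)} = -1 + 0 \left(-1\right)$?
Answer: $28538$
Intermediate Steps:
$a{\left(s \right)} = -1$ ($a{\left(s \right)} = -1 + 0 = -1$)
$28539 + a{\left(-59 \right)} = 28539 - 1 = 28538$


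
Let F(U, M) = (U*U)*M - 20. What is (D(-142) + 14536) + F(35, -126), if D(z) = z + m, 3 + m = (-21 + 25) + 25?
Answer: -139950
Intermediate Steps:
m = 26 (m = -3 + ((-21 + 25) + 25) = -3 + (4 + 25) = -3 + 29 = 26)
D(z) = 26 + z (D(z) = z + 26 = 26 + z)
F(U, M) = -20 + M*U² (F(U, M) = U²*M - 20 = M*U² - 20 = -20 + M*U²)
(D(-142) + 14536) + F(35, -126) = ((26 - 142) + 14536) + (-20 - 126*35²) = (-116 + 14536) + (-20 - 126*1225) = 14420 + (-20 - 154350) = 14420 - 154370 = -139950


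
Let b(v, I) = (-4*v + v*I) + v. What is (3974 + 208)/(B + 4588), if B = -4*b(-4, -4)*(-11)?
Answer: 697/970 ≈ 0.71856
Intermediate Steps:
b(v, I) = -3*v + I*v (b(v, I) = (-4*v + I*v) + v = -3*v + I*v)
B = 1232 (B = -(-16)*(-3 - 4)*(-11) = -(-16)*(-7)*(-11) = -4*28*(-11) = -112*(-11) = 1232)
(3974 + 208)/(B + 4588) = (3974 + 208)/(1232 + 4588) = 4182/5820 = 4182*(1/5820) = 697/970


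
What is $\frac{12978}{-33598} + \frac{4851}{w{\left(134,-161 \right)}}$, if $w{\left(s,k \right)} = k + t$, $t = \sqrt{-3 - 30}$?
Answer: $- \frac{13288619295}{436001246} - \frac{4851 i \sqrt{33}}{25954} \approx -30.478 - 1.0737 i$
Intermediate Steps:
$t = i \sqrt{33}$ ($t = \sqrt{-33} = i \sqrt{33} \approx 5.7446 i$)
$w{\left(s,k \right)} = k + i \sqrt{33}$
$\frac{12978}{-33598} + \frac{4851}{w{\left(134,-161 \right)}} = \frac{12978}{-33598} + \frac{4851}{-161 + i \sqrt{33}} = 12978 \left(- \frac{1}{33598}\right) + \frac{4851}{-161 + i \sqrt{33}} = - \frac{6489}{16799} + \frac{4851}{-161 + i \sqrt{33}}$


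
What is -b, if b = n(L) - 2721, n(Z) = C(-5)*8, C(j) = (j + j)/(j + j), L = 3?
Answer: 2713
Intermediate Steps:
C(j) = 1 (C(j) = (2*j)/((2*j)) = (2*j)*(1/(2*j)) = 1)
n(Z) = 8 (n(Z) = 1*8 = 8)
b = -2713 (b = 8 - 2721 = -2713)
-b = -1*(-2713) = 2713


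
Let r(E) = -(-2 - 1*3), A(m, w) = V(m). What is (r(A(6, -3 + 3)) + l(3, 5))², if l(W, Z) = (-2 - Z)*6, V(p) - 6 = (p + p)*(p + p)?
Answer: 1369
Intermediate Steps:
V(p) = 6 + 4*p² (V(p) = 6 + (p + p)*(p + p) = 6 + (2*p)*(2*p) = 6 + 4*p²)
A(m, w) = 6 + 4*m²
l(W, Z) = -12 - 6*Z
r(E) = 5 (r(E) = -(-2 - 3) = -1*(-5) = 5)
(r(A(6, -3 + 3)) + l(3, 5))² = (5 + (-12 - 6*5))² = (5 + (-12 - 30))² = (5 - 42)² = (-37)² = 1369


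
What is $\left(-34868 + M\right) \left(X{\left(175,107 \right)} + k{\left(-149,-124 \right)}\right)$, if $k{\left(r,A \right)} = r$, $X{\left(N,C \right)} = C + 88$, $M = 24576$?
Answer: $-473432$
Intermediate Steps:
$X{\left(N,C \right)} = 88 + C$
$\left(-34868 + M\right) \left(X{\left(175,107 \right)} + k{\left(-149,-124 \right)}\right) = \left(-34868 + 24576\right) \left(\left(88 + 107\right) - 149\right) = - 10292 \left(195 - 149\right) = \left(-10292\right) 46 = -473432$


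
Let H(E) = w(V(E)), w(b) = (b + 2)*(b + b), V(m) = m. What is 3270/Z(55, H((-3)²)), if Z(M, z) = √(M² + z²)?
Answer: 3270*√349/3839 ≈ 15.913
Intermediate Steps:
w(b) = 2*b*(2 + b) (w(b) = (2 + b)*(2*b) = 2*b*(2 + b))
H(E) = 2*E*(2 + E)
3270/Z(55, H((-3)²)) = 3270/(√(55² + (2*(-3)²*(2 + (-3)²))²)) = 3270/(√(3025 + (2*9*(2 + 9))²)) = 3270/(√(3025 + (2*9*11)²)) = 3270/(√(3025 + 198²)) = 3270/(√(3025 + 39204)) = 3270/(√42229) = 3270/((11*√349)) = 3270*(√349/3839) = 3270*√349/3839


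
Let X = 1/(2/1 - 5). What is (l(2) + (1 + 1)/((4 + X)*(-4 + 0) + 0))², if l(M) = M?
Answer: 1681/484 ≈ 3.4731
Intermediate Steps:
X = -⅓ (X = 1/(2*1 - 5) = 1/(2 - 5) = 1/(-3) = -⅓ ≈ -0.33333)
(l(2) + (1 + 1)/((4 + X)*(-4 + 0) + 0))² = (2 + (1 + 1)/((4 - ⅓)*(-4 + 0) + 0))² = (2 + 2/((11/3)*(-4) + 0))² = (2 + 2/(-44/3 + 0))² = (2 + 2/(-44/3))² = (2 + 2*(-3/44))² = (2 - 3/22)² = (41/22)² = 1681/484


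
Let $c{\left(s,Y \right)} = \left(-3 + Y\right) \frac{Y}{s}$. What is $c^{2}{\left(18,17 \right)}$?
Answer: $\frac{14161}{81} \approx 174.83$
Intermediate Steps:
$c{\left(s,Y \right)} = \frac{Y \left(-3 + Y\right)}{s}$
$c^{2}{\left(18,17 \right)} = \left(\frac{17 \left(-3 + 17\right)}{18}\right)^{2} = \left(17 \cdot \frac{1}{18} \cdot 14\right)^{2} = \left(\frac{119}{9}\right)^{2} = \frac{14161}{81}$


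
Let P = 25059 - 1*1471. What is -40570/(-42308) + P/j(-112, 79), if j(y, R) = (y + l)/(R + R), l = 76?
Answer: -19709549239/190386 ≈ -1.0352e+5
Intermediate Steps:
P = 23588 (P = 25059 - 1471 = 23588)
j(y, R) = (76 + y)/(2*R) (j(y, R) = (y + 76)/(R + R) = (76 + y)/((2*R)) = (76 + y)*(1/(2*R)) = (76 + y)/(2*R))
-40570/(-42308) + P/j(-112, 79) = -40570/(-42308) + 23588/(((½)*(76 - 112)/79)) = -40570*(-1/42308) + 23588/(((½)*(1/79)*(-36))) = 20285/21154 + 23588/(-18/79) = 20285/21154 + 23588*(-79/18) = 20285/21154 - 931726/9 = -19709549239/190386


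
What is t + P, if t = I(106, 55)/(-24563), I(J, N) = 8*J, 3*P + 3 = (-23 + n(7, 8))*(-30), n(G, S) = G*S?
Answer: -8131201/24563 ≈ -331.03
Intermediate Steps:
P = -331 (P = -1 + ((-23 + 7*8)*(-30))/3 = -1 + ((-23 + 56)*(-30))/3 = -1 + (33*(-30))/3 = -1 + (⅓)*(-990) = -1 - 330 = -331)
t = -848/24563 (t = (8*106)/(-24563) = 848*(-1/24563) = -848/24563 ≈ -0.034523)
t + P = -848/24563 - 331 = -8131201/24563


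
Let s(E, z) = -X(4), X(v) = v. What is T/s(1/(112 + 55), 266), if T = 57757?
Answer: -57757/4 ≈ -14439.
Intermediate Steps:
s(E, z) = -4 (s(E, z) = -1*4 = -4)
T/s(1/(112 + 55), 266) = 57757/(-4) = 57757*(-¼) = -57757/4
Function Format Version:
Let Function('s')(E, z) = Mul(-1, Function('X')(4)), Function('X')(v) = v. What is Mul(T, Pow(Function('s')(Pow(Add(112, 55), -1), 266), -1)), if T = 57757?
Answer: Rational(-57757, 4) ≈ -14439.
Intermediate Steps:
Function('s')(E, z) = -4 (Function('s')(E, z) = Mul(-1, 4) = -4)
Mul(T, Pow(Function('s')(Pow(Add(112, 55), -1), 266), -1)) = Mul(57757, Pow(-4, -1)) = Mul(57757, Rational(-1, 4)) = Rational(-57757, 4)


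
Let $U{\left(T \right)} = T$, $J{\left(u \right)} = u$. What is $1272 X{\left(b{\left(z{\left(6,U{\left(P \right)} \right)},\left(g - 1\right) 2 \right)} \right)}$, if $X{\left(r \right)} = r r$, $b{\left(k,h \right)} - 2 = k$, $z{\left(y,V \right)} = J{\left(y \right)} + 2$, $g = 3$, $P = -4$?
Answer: $127200$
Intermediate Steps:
$z{\left(y,V \right)} = 2 + y$ ($z{\left(y,V \right)} = y + 2 = 2 + y$)
$b{\left(k,h \right)} = 2 + k$
$X{\left(r \right)} = r^{2}$
$1272 X{\left(b{\left(z{\left(6,U{\left(P \right)} \right)},\left(g - 1\right) 2 \right)} \right)} = 1272 \left(2 + \left(2 + 6\right)\right)^{2} = 1272 \left(2 + 8\right)^{2} = 1272 \cdot 10^{2} = 1272 \cdot 100 = 127200$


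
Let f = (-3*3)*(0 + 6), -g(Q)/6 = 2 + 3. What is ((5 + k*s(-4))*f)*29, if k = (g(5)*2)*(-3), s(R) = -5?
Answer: 1401570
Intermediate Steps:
g(Q) = -30 (g(Q) = -6*(2 + 3) = -6*5 = -30)
k = 180 (k = -30*2*(-3) = -60*(-3) = 180)
f = -54 (f = -9*6 = -54)
((5 + k*s(-4))*f)*29 = ((5 + 180*(-5))*(-54))*29 = ((5 - 900)*(-54))*29 = -895*(-54)*29 = 48330*29 = 1401570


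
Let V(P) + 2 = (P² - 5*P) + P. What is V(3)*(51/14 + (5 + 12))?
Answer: -1445/14 ≈ -103.21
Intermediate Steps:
V(P) = -2 + P² - 4*P (V(P) = -2 + ((P² - 5*P) + P) = -2 + (P² - 4*P) = -2 + P² - 4*P)
V(3)*(51/14 + (5 + 12)) = (-2 + 3² - 4*3)*(51/14 + (5 + 12)) = (-2 + 9 - 12)*(51*(1/14) + 17) = -5*(51/14 + 17) = -5*289/14 = -1445/14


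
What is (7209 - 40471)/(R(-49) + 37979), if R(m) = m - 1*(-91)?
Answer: -33262/38021 ≈ -0.87483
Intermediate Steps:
R(m) = 91 + m (R(m) = m + 91 = 91 + m)
(7209 - 40471)/(R(-49) + 37979) = (7209 - 40471)/((91 - 49) + 37979) = -33262/(42 + 37979) = -33262/38021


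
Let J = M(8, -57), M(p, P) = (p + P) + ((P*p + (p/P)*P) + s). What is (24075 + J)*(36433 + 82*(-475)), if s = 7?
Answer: -59363445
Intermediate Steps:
M(p, P) = 7 + P + 2*p + P*p (M(p, P) = (p + P) + ((P*p + (p/P)*P) + 7) = (P + p) + ((P*p + p) + 7) = (P + p) + ((p + P*p) + 7) = (P + p) + (7 + p + P*p) = 7 + P + 2*p + P*p)
J = -490 (J = 7 - 57 + 2*8 - 57*8 = 7 - 57 + 16 - 456 = -490)
(24075 + J)*(36433 + 82*(-475)) = (24075 - 490)*(36433 + 82*(-475)) = 23585*(36433 - 38950) = 23585*(-2517) = -59363445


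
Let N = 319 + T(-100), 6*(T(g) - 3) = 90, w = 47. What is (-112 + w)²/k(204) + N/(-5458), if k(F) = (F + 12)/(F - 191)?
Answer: 149853929/589464 ≈ 254.22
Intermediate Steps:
T(g) = 18 (T(g) = 3 + (⅙)*90 = 3 + 15 = 18)
k(F) = (12 + F)/(-191 + F)
N = 337 (N = 319 + 18 = 337)
(-112 + w)²/k(204) + N/(-5458) = (-112 + 47)²/(((12 + 204)/(-191 + 204))) + 337/(-5458) = (-65)²/((216/13)) + 337*(-1/5458) = 4225/(((1/13)*216)) - 337/5458 = 4225/(216/13) - 337/5458 = 4225*(13/216) - 337/5458 = 54925/216 - 337/5458 = 149853929/589464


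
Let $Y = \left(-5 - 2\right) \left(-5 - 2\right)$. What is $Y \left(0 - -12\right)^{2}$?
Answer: $7056$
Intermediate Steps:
$Y = 49$ ($Y = \left(-7\right) \left(-7\right) = 49$)
$Y \left(0 - -12\right)^{2} = 49 \left(0 - -12\right)^{2} = 49 \left(0 + 12\right)^{2} = 49 \cdot 12^{2} = 49 \cdot 144 = 7056$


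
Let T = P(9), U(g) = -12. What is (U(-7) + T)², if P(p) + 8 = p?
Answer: 121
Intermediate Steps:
P(p) = -8 + p
T = 1 (T = -8 + 9 = 1)
(U(-7) + T)² = (-12 + 1)² = (-11)² = 121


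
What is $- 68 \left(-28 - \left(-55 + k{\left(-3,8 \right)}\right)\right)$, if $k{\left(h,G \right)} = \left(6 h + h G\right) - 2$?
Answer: $-4828$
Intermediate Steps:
$k{\left(h,G \right)} = -2 + 6 h + G h$ ($k{\left(h,G \right)} = \left(6 h + G h\right) - 2 = -2 + 6 h + G h$)
$- 68 \left(-28 - \left(-55 + k{\left(-3,8 \right)}\right)\right) = - 68 \left(-28 + \left(55 - \left(-2 + 6 \left(-3\right) + 8 \left(-3\right)\right)\right)\right) = - 68 \left(-28 + \left(55 - \left(-2 - 18 - 24\right)\right)\right) = - 68 \left(-28 + \left(55 - -44\right)\right) = - 68 \left(-28 + \left(55 + 44\right)\right) = - 68 \left(-28 + 99\right) = \left(-68\right) 71 = -4828$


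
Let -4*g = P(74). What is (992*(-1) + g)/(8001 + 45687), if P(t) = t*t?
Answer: -787/17896 ≈ -0.043976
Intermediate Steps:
P(t) = t²
g = -1369 (g = -¼*74² = -¼*5476 = -1369)
(992*(-1) + g)/(8001 + 45687) = (992*(-1) - 1369)/(8001 + 45687) = (-992 - 1369)/53688 = -2361*1/53688 = -787/17896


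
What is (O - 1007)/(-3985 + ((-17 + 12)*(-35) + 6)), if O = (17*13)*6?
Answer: -319/3804 ≈ -0.083859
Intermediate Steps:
O = 1326 (O = 221*6 = 1326)
(O - 1007)/(-3985 + ((-17 + 12)*(-35) + 6)) = (1326 - 1007)/(-3985 + ((-17 + 12)*(-35) + 6)) = 319/(-3985 + (-5*(-35) + 6)) = 319/(-3985 + (175 + 6)) = 319/(-3985 + 181) = 319/(-3804) = 319*(-1/3804) = -319/3804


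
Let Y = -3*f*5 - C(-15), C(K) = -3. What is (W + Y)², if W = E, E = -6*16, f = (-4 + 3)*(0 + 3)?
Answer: 2304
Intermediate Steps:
f = -3 (f = -1*3 = -3)
E = -96
W = -96
Y = 48 (Y = -3*(-3)*5 - 1*(-3) = 9*5 + 3 = 45 + 3 = 48)
(W + Y)² = (-96 + 48)² = (-48)² = 2304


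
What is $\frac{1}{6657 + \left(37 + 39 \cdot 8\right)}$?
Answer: $\frac{1}{7006} \approx 0.00014273$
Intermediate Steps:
$\frac{1}{6657 + \left(37 + 39 \cdot 8\right)} = \frac{1}{6657 + \left(37 + 312\right)} = \frac{1}{6657 + 349} = \frac{1}{7006}$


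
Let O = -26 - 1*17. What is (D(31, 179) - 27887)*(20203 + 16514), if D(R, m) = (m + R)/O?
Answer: -44036570667/43 ≈ -1.0241e+9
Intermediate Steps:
O = -43 (O = -26 - 17 = -43)
D(R, m) = -R/43 - m/43 (D(R, m) = (m + R)/(-43) = (R + m)*(-1/43) = -R/43 - m/43)
(D(31, 179) - 27887)*(20203 + 16514) = ((-1/43*31 - 1/43*179) - 27887)*(20203 + 16514) = ((-31/43 - 179/43) - 27887)*36717 = (-210/43 - 27887)*36717 = -1199351/43*36717 = -44036570667/43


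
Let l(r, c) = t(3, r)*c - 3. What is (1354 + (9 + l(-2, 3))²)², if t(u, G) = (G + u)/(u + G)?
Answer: 2059225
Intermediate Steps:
t(u, G) = 1 (t(u, G) = (G + u)/(G + u) = 1)
l(r, c) = -3 + c (l(r, c) = 1*c - 3 = c - 3 = -3 + c)
(1354 + (9 + l(-2, 3))²)² = (1354 + (9 + (-3 + 3))²)² = (1354 + (9 + 0)²)² = (1354 + 9²)² = (1354 + 81)² = 1435² = 2059225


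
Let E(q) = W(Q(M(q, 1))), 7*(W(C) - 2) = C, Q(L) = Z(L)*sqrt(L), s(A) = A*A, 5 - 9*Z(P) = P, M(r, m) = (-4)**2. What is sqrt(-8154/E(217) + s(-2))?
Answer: I*sqrt(10524167)/41 ≈ 79.124*I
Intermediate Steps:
M(r, m) = 16
Z(P) = 5/9 - P/9
s(A) = A**2
Q(L) = sqrt(L)*(5/9 - L/9) (Q(L) = (5/9 - L/9)*sqrt(L) = sqrt(L)*(5/9 - L/9))
W(C) = 2 + C/7
E(q) = 82/63 (E(q) = 2 + (sqrt(16)*(5 - 1*16)/9)/7 = 2 + ((1/9)*4*(5 - 16))/7 = 2 + ((1/9)*4*(-11))/7 = 2 + (1/7)*(-44/9) = 2 - 44/63 = 82/63)
sqrt(-8154/E(217) + s(-2)) = sqrt(-8154/82/63 + (-2)**2) = sqrt(-8154*63/82 + 4) = sqrt(-256851/41 + 4) = sqrt(-256687/41) = I*sqrt(10524167)/41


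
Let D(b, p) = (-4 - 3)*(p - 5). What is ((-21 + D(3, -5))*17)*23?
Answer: 19159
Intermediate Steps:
D(b, p) = 35 - 7*p (D(b, p) = -7*(-5 + p) = 35 - 7*p)
((-21 + D(3, -5))*17)*23 = ((-21 + (35 - 7*(-5)))*17)*23 = ((-21 + (35 + 35))*17)*23 = ((-21 + 70)*17)*23 = (49*17)*23 = 833*23 = 19159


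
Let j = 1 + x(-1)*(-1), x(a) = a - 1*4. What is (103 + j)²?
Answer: 11881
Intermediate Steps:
x(a) = -4 + a (x(a) = a - 4 = -4 + a)
j = 6 (j = 1 + (-4 - 1)*(-1) = 1 - 5*(-1) = 1 + 5 = 6)
(103 + j)² = (103 + 6)² = 109² = 11881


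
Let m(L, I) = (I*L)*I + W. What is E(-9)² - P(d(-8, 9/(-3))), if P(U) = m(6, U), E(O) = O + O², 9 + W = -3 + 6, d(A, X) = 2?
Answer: 5166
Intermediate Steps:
W = -6 (W = -9 + (-3 + 6) = -9 + 3 = -6)
m(L, I) = -6 + L*I² (m(L, I) = (I*L)*I - 6 = L*I² - 6 = -6 + L*I²)
P(U) = -6 + 6*U²
E(-9)² - P(d(-8, 9/(-3))) = (-9*(1 - 9))² - (-6 + 6*2²) = (-9*(-8))² - (-6 + 6*4) = 72² - (-6 + 24) = 5184 - 1*18 = 5184 - 18 = 5166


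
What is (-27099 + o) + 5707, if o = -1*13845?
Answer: -35237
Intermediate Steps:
o = -13845
(-27099 + o) + 5707 = (-27099 - 13845) + 5707 = -40944 + 5707 = -35237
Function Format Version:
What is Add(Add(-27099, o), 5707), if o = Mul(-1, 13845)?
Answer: -35237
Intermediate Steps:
o = -13845
Add(Add(-27099, o), 5707) = Add(Add(-27099, -13845), 5707) = Add(-40944, 5707) = -35237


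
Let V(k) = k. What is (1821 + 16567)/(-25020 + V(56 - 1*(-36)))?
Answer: -4597/6232 ≈ -0.73764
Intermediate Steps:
(1821 + 16567)/(-25020 + V(56 - 1*(-36))) = (1821 + 16567)/(-25020 + (56 - 1*(-36))) = 18388/(-25020 + (56 + 36)) = 18388/(-25020 + 92) = 18388/(-24928) = 18388*(-1/24928) = -4597/6232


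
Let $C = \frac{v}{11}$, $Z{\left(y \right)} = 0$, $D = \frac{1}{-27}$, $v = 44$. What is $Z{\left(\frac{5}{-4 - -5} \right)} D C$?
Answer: $0$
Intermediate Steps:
$D = - \frac{1}{27} \approx -0.037037$
$C = 4$ ($C = \frac{44}{11} = 44 \cdot \frac{1}{11} = 4$)
$Z{\left(\frac{5}{-4 - -5} \right)} D C = 0 \left(- \frac{1}{27}\right) 4 = 0 \cdot 4 = 0$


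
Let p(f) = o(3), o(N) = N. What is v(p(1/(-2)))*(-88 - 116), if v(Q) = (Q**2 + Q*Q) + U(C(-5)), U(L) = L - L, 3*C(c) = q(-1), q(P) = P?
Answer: -3672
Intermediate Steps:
C(c) = -1/3 (C(c) = (1/3)*(-1) = -1/3)
p(f) = 3
U(L) = 0
v(Q) = 2*Q**2 (v(Q) = (Q**2 + Q*Q) + 0 = (Q**2 + Q**2) + 0 = 2*Q**2 + 0 = 2*Q**2)
v(p(1/(-2)))*(-88 - 116) = (2*3**2)*(-88 - 116) = (2*9)*(-204) = 18*(-204) = -3672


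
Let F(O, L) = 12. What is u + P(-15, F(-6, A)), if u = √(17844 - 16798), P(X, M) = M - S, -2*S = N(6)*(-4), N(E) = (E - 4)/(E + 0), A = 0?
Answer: 34/3 + √1046 ≈ 43.675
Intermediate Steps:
N(E) = (-4 + E)/E
S = ⅔ (S = -(-4 + 6)/6*(-4)/2 = -(⅙)*2*(-4)/2 = -(-4)/6 = -½*(-4/3) = ⅔ ≈ 0.66667)
P(X, M) = -⅔ + M (P(X, M) = M - 1*⅔ = M - ⅔ = -⅔ + M)
u = √1046 ≈ 32.342
u + P(-15, F(-6, A)) = √1046 + (-⅔ + 12) = √1046 + 34/3 = 34/3 + √1046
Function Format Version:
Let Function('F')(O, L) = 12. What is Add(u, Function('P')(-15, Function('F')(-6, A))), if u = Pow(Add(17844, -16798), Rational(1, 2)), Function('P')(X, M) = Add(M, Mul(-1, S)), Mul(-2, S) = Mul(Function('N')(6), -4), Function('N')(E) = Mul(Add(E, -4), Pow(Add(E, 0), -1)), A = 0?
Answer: Add(Rational(34, 3), Pow(1046, Rational(1, 2))) ≈ 43.675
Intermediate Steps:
Function('N')(E) = Mul(Pow(E, -1), Add(-4, E)) (Function('N')(E) = Mul(Add(-4, E), Pow(E, -1)) = Mul(Pow(E, -1), Add(-4, E)))
S = Rational(2, 3) (S = Mul(Rational(-1, 2), Mul(Mul(Pow(6, -1), Add(-4, 6)), -4)) = Mul(Rational(-1, 2), Mul(Mul(Rational(1, 6), 2), -4)) = Mul(Rational(-1, 2), Mul(Rational(1, 3), -4)) = Mul(Rational(-1, 2), Rational(-4, 3)) = Rational(2, 3) ≈ 0.66667)
Function('P')(X, M) = Add(Rational(-2, 3), M) (Function('P')(X, M) = Add(M, Mul(-1, Rational(2, 3))) = Add(M, Rational(-2, 3)) = Add(Rational(-2, 3), M))
u = Pow(1046, Rational(1, 2)) ≈ 32.342
Add(u, Function('P')(-15, Function('F')(-6, A))) = Add(Pow(1046, Rational(1, 2)), Add(Rational(-2, 3), 12)) = Add(Pow(1046, Rational(1, 2)), Rational(34, 3)) = Add(Rational(34, 3), Pow(1046, Rational(1, 2)))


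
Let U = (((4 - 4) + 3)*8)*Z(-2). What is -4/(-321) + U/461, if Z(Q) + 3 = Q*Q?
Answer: 9548/147981 ≈ 0.064522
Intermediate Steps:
Z(Q) = -3 + Q² (Z(Q) = -3 + Q*Q = -3 + Q²)
U = 24 (U = (((4 - 4) + 3)*8)*(-3 + (-2)²) = ((0 + 3)*8)*(-3 + 4) = (3*8)*1 = 24*1 = 24)
-4/(-321) + U/461 = -4/(-321) + 24/461 = -4*(-1/321) + 24*(1/461) = 4/321 + 24/461 = 9548/147981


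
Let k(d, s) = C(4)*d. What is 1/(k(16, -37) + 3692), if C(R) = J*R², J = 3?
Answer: 1/4460 ≈ 0.00022422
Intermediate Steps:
C(R) = 3*R²
k(d, s) = 48*d (k(d, s) = (3*4²)*d = (3*16)*d = 48*d)
1/(k(16, -37) + 3692) = 1/(48*16 + 3692) = 1/(768 + 3692) = 1/4460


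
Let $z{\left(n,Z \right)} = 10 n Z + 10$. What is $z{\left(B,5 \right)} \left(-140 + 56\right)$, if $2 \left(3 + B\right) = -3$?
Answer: $18060$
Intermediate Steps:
$B = - \frac{9}{2}$ ($B = -3 + \frac{1}{2} \left(-3\right) = -3 - \frac{3}{2} = - \frac{9}{2} \approx -4.5$)
$z{\left(n,Z \right)} = 10 + 10 Z n$ ($z{\left(n,Z \right)} = 10 Z n + 10 = 10 + 10 Z n$)
$z{\left(B,5 \right)} \left(-140 + 56\right) = \left(10 + 10 \cdot 5 \left(- \frac{9}{2}\right)\right) \left(-140 + 56\right) = \left(10 - 225\right) \left(-84\right) = \left(-215\right) \left(-84\right) = 18060$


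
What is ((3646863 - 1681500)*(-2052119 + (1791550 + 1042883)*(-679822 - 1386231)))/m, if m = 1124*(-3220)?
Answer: 2877336072797252421/904820 ≈ 3.1800e+12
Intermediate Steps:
m = -3619280
((3646863 - 1681500)*(-2052119 + (1791550 + 1042883)*(-679822 - 1386231)))/m = ((3646863 - 1681500)*(-2052119 + (1791550 + 1042883)*(-679822 - 1386231)))/(-3619280) = (1965363*(-2052119 + 2834433*(-2066053)))*(-1/3619280) = (1965363*(-2052119 - 5856088802949))*(-1/3619280) = (1965363*(-5856090855068))*(-1/3619280) = -11509344291189009684*(-1/3619280) = 2877336072797252421/904820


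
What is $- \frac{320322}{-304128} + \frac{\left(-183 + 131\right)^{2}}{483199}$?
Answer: $\frac{25933605365}{24492390912} \approx 1.0588$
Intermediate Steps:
$- \frac{320322}{-304128} + \frac{\left(-183 + 131\right)^{2}}{483199} = \left(-320322\right) \left(- \frac{1}{304128}\right) + \left(-52\right)^{2} \cdot \frac{1}{483199} = \frac{53387}{50688} + 2704 \cdot \frac{1}{483199} = \frac{53387}{50688} + \frac{2704}{483199} = \frac{25933605365}{24492390912}$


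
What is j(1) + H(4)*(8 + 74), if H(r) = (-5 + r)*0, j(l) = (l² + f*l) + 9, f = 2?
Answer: 12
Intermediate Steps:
j(l) = 9 + l² + 2*l (j(l) = (l² + 2*l) + 9 = 9 + l² + 2*l)
H(r) = 0
j(1) + H(4)*(8 + 74) = (9 + 1² + 2*1) + 0*(8 + 74) = (9 + 1 + 2) + 0*82 = 12 + 0 = 12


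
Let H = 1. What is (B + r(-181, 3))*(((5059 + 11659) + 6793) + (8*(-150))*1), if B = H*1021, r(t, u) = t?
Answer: 18741240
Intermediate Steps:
B = 1021 (B = 1*1021 = 1021)
(B + r(-181, 3))*(((5059 + 11659) + 6793) + (8*(-150))*1) = (1021 - 181)*(((5059 + 11659) + 6793) + (8*(-150))*1) = 840*((16718 + 6793) - 1200*1) = 840*(23511 - 1200) = 840*22311 = 18741240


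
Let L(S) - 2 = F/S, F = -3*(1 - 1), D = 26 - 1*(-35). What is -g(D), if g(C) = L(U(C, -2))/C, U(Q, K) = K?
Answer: -2/61 ≈ -0.032787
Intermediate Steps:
D = 61 (D = 26 + 35 = 61)
F = 0 (F = -3*0 = 0)
L(S) = 2 (L(S) = 2 + 0/S = 2 + 0 = 2)
g(C) = 2/C
-g(D) = -2/61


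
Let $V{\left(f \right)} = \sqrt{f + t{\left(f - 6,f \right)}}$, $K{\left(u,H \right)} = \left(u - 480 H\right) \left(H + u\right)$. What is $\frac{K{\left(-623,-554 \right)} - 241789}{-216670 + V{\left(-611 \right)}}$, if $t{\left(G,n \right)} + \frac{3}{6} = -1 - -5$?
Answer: $\frac{27083434355144}{18778355803} + \frac{2812467222 i \sqrt{30}}{93891779015} \approx 1442.3 + 0.16407 i$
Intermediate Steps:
$t{\left(G,n \right)} = \frac{7}{2}$ ($t{\left(G,n \right)} = - \frac{1}{2} - -4 = - \frac{1}{2} + \left(-1 + 5\right) = - \frac{1}{2} + 4 = \frac{7}{2}$)
$K{\left(u,H \right)} = \left(H + u\right) \left(u - 480 H\right)$
$V{\left(f \right)} = \sqrt{\frac{7}{2} + f}$ ($V{\left(f \right)} = \sqrt{f + \frac{7}{2}} = \sqrt{\frac{7}{2} + f}$)
$\frac{K{\left(-623,-554 \right)} - 241789}{-216670 + V{\left(-611 \right)}} = \frac{\left(\left(-623\right)^{2} - 480 \left(-554\right)^{2} - \left(-265366\right) \left(-623\right)\right) - 241789}{-216670 + \frac{\sqrt{14 + 4 \left(-611\right)}}{2}} = \frac{\left(388129 - 147319680 - 165323018\right) - 241789}{-216670 + \frac{\sqrt{14 - 2444}}{2}} = \frac{\left(388129 - 147319680 - 165323018\right) - 241789}{-216670 + \frac{\sqrt{-2430}}{2}} = \frac{-312254569 - 241789}{-216670 + \frac{9 i \sqrt{30}}{2}} = - \frac{312496358}{-216670 + \frac{9 i \sqrt{30}}{2}}$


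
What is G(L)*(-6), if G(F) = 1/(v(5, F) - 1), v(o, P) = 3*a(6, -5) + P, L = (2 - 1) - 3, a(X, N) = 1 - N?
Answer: -⅖ ≈ -0.40000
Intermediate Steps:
L = -2 (L = 1 - 3 = -2)
v(o, P) = 18 + P (v(o, P) = 3*(1 - 1*(-5)) + P = 3*(1 + 5) + P = 3*6 + P = 18 + P)
G(F) = 1/(17 + F) (G(F) = 1/((18 + F) - 1) = 1/(17 + F))
G(L)*(-6) = -6/(17 - 2) = -6/15 = (1/15)*(-6) = -⅖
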